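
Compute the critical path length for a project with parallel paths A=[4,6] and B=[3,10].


Path A: 4 + 6 = 10
Path B: 3 + 10 = 13
Critical path = longest = max(10, 13)
= 13 (Path B)


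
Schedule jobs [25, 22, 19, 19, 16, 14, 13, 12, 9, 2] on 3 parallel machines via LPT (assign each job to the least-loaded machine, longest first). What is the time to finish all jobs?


Jobs (LPT sorted): [25, 22, 19, 19, 16, 14, 13, 12, 9, 2]
Machines: 3
  J=25 → Machine 1 (load: 0+25=25)
  J=22 → Machine 2 (load: 0+22=22)
  J=19 → Machine 3 (load: 0+19=19)
  J=19 → Machine 3 (load: 19+19=38)
  J=16 → Machine 2 (load: 22+16=38)
  J=14 → Machine 1 (load: 25+14=39)
  J=13 → Machine 2 (load: 38+13=51)
  J=12 → Machine 3 (load: 38+12=50)
  J=9 → Machine 1 (load: 39+9=48)
  J=2 → Machine 1 (load: 48+2=50)
Machine loads: [50, 51, 50]
Makespan = max = 51 time units


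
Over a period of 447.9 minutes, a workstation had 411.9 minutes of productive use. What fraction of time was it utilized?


Utilization = busy / total × 100
= 411.9 / 447.9 × 100
= 92.0%


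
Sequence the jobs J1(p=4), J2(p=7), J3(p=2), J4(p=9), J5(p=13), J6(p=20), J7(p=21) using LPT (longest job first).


LPT: sort by longest processing time first
  J7: p=21
  J6: p=20
  J5: p=13
  J4: p=9
  J2: p=7
  J1: p=4
  J3: p=2
Order: J7 → J6 → J5 → J4 → J2 → J1 → J3


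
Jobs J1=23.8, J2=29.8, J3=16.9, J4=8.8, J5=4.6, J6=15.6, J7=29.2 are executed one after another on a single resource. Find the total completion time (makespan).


Sequential makespan: sum all processing times
= 23.8 + 29.8 + 16.9 + 8.8 + 4.6 + 15.6 + 29.2
= 128.7 time units


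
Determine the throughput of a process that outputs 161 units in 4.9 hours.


Throughput = units / time
= 161 / 4.9
= 32.9 units/hour


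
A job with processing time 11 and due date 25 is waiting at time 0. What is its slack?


Slack = due - current_time - processing
= 25 - 0 - 11
= 14


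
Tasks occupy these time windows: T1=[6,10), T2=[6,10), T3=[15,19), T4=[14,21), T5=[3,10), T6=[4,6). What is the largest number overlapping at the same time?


Check each time point for overlaps:
  t=6: 3 tasks active (T1, T2, T5)
Max concurrent = 3


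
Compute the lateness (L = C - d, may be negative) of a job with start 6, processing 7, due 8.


Completion = 6 + 7 = 13
Lateness = C - d = 13 - 8
= 5


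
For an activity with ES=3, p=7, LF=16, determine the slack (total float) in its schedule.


EF = ES + duration = 3 + 7 = 10
LS = LF - duration = 16 - 7 = 9
Total Float = LF - EF = 16 - 10
(or LS - ES = 9 - 3)
= 6


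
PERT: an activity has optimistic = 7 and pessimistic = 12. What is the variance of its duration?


σ² = ((p - o) / 6)² = (p - o)² / 36
= (12 - 7)² / 36
= 5² / 36
= 25 / 36
= 0.6944


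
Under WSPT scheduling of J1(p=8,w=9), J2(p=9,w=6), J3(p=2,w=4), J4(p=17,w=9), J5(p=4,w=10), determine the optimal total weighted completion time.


WSPT order (by p/w): J5 → J3 → J1 → J2 → J4
  J5: C=4, w·C=10×4=40
  J3: C=6, w·C=4×6=24
  J1: C=14, w·C=9×14=126
  J2: C=23, w·C=6×23=138
  J4: C=40, w·C=9×40=360
Σ w·C = 688
= 688


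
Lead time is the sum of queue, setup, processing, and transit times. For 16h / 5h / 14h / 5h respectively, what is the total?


Lead time = queue + setup + processing + transit
= 16 + 5 + 14 + 5
= 40 hours


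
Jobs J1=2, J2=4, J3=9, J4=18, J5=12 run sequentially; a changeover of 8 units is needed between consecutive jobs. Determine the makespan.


Makespan = Σ processing + (n-1) × setup
= (2 + 4 + 9 + 18 + 12) + (5-1)×8
= 45 + 32
= 77 time units


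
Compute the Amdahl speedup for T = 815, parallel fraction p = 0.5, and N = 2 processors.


Amdahl's law: T_p = T × ((1-p) + p/N)
= 815 × ((1-0.5) + 0.5/2)
= 815 × (0.50 + 0.2500)
= 815 × 0.7500
= 611.25
Speedup = 815/611.25
= 1.33×


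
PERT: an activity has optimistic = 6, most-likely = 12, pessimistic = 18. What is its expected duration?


te = (o + 4m + p) / 6
= (6 + 4×12 + 18) / 6
= (6 + 48 + 18) / 6
= 72 / 6
= 12.00


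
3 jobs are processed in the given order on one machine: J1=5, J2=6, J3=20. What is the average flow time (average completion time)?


Completion times:
  J1: completes at 5
  J2: completes at 11
  J3: completes at 31
Sum = 47
Average = 47/3
= 15.67


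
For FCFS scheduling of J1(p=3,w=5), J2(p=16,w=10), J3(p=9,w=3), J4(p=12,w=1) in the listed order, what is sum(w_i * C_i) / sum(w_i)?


Completion times:
  J1: C=3, w×C=5×3=15
  J2: C=19, w×C=10×19=190
  J3: C=28, w×C=3×28=84
  J4: C=40, w×C=1×40=40
Sum w×C = 329
Sum w = 19
Weighted avg = 329/19
= 17.32


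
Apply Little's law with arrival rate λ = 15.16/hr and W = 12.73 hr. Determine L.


Little's law: L = λ × W
= 15.16 × 12.73
= 192.99


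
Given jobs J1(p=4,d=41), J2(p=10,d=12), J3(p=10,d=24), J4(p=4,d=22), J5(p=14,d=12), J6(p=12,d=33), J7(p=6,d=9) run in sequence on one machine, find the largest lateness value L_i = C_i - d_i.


Lateness per job (L = C - d):
  J1: C=4, d=41, L=-37
  J2: C=14, d=12, L=2
  J3: C=24, d=24, L=0
  J4: C=28, d=22, L=6
  J5: C=42, d=12, L=30
  J6: C=54, d=33, L=21
  J7: C=60, d=9, L=51
Lmax = max(-37, 2, 0, 6, 30, 21, 51)
= 51


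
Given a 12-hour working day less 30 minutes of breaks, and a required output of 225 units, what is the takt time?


Available = 12×60 - 30 = 690 min
Takt time = 690 / 225
= 3.07 min/unit


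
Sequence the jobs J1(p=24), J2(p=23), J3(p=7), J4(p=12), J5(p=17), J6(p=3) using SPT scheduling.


SPT: sort by shortest processing time
  J6: p=3
  J3: p=7
  J4: p=12
  J5: p=17
  J2: p=23
  J1: p=24
Order: J6 → J3 → J4 → J5 → J2 → J1


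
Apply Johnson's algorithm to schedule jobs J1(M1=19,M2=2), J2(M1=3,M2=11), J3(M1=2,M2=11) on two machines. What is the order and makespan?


Johnson's rule:
Group 1 (M1≤M2, sort by M1): ['J3', 'J2']
Group 2 (M1>M2, sort desc M2): ['J1']
Sequence: J3 → J2 → J1
Makespan calculation:
  J3: M1 done=2, M2 done=13
  J2: M1 done=5, M2 done=24
  J1: M1 done=24, M2 done=26
= Sequence: J3 → J2 → J1, Makespan: 26


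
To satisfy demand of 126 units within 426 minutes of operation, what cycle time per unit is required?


Cycle time = available time / demand
= 426 / 126
= 3.38 min/unit


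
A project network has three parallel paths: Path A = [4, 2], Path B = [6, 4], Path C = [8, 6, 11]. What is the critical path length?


Path A: 4 + 2 = 6
Path B: 6 + 4 = 10
Path C: 8 + 6 + 11 = 25
Critical path = longest = max(6, 10, 25)
= 25 (Path C)


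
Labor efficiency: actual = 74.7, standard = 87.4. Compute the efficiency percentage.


Efficiency = (actual / standard) × 100
= (74.7 / 87.4) × 100
= 85.5%


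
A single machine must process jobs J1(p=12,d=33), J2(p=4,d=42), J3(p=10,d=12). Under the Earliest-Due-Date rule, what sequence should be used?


EDD: sort by earliest due date
  J3: d=12, p=10
  J1: d=33, p=12
  J2: d=42, p=4
Order: J3 → J1 → J2


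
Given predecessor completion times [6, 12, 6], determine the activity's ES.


ES = max of all predecessor completion times
Predecessors: [6, 12, 6]
ES = max(6, 12, 6)
= 12


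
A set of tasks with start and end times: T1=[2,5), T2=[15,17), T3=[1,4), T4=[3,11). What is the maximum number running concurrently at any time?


Check each time point for overlaps:
  t=3: 3 tasks active (T1, T3, T4)
Max concurrent = 3


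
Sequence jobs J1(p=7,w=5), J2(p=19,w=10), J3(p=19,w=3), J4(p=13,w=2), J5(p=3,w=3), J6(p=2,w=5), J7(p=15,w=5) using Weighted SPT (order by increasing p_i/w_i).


WSPT (Smith's rule): sort by p/w ascending
  J6: p/w = 2/5 = 0.400
  J5: p/w = 3/3 = 1.000
  J1: p/w = 7/5 = 1.400
  J2: p/w = 19/10 = 1.900
  J7: p/w = 15/5 = 3.000
  J3: p/w = 19/3 = 6.333
  J4: p/w = 13/2 = 6.500
Order: J6 → J5 → J1 → J2 → J7 → J3 → J4


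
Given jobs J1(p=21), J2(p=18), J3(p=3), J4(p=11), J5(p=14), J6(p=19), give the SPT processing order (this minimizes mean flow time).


SPT: sort by shortest processing time
  J3: p=3
  J4: p=11
  J5: p=14
  J2: p=18
  J6: p=19
  J1: p=21
Order: J3 → J4 → J5 → J2 → J6 → J1


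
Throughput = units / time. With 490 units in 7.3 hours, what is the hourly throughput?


Throughput = units / time
= 490 / 7.3
= 67.1 units/hour


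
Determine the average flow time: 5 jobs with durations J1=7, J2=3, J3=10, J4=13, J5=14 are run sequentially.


Completion times:
  J1: completes at 7
  J2: completes at 10
  J3: completes at 20
  J4: completes at 33
  J5: completes at 47
Sum = 117
Average = 117/5
= 23.40


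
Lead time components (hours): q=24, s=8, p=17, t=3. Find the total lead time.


Lead time = queue + setup + processing + transit
= 24 + 8 + 17 + 3
= 52 hours


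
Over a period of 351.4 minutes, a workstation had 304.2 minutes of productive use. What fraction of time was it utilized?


Utilization = busy / total × 100
= 304.2 / 351.4 × 100
= 86.6%


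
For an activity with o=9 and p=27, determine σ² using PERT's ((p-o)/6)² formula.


σ² = ((p - o) / 6)² = (p - o)² / 36
= (27 - 9)² / 36
= 18² / 36
= 324 / 36
= 9.0000


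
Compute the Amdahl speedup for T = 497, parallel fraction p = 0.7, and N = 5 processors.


Amdahl's law: T_p = T × ((1-p) + p/N)
= 497 × ((1-0.7) + 0.7/5)
= 497 × (0.30 + 0.1400)
= 497 × 0.4400
= 218.68
Speedup = 497/218.68
= 2.27×


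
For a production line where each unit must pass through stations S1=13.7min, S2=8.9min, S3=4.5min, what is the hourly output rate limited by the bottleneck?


Bottleneck = longest station time
Station times: [13.7, 8.9, 4.5]
Max = 13.7 min
Rate = 60 / 13.7
= 4.38 units/hour (bottleneck: 13.7min)


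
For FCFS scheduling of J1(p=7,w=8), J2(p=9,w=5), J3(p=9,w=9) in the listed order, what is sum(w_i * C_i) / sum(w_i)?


Completion times:
  J1: C=7, w×C=8×7=56
  J2: C=16, w×C=5×16=80
  J3: C=25, w×C=9×25=225
Sum w×C = 361
Sum w = 22
Weighted avg = 361/22
= 16.41


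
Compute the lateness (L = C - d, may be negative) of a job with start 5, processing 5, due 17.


Completion = 5 + 5 = 10
Lateness = C - d = 10 - 17
= -7


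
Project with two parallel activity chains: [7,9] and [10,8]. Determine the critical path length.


Path A: 7 + 9 = 16
Path B: 10 + 8 = 18
Critical path = longest = max(16, 18)
= 18 (Path B)


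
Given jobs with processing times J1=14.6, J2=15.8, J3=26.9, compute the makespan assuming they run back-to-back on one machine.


Sequential makespan: sum all processing times
= 14.6 + 15.8 + 26.9
= 57.3 time units


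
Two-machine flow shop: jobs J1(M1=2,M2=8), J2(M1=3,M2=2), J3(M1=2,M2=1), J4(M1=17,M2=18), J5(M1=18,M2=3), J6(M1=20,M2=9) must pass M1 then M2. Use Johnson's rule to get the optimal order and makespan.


Johnson's rule:
Group 1 (M1≤M2, sort by M1): ['J1', 'J4']
Group 2 (M1>M2, sort desc M2): ['J6', 'J5', 'J2', 'J3']
Sequence: J1 → J4 → J6 → J5 → J2 → J3
Makespan calculation:
  J1: M1 done=2, M2 done=10
  J4: M1 done=19, M2 done=37
  J6: M1 done=39, M2 done=48
  J5: M1 done=57, M2 done=60
  J2: M1 done=60, M2 done=62
  J3: M1 done=62, M2 done=63
= Sequence: J1 → J4 → J6 → J5 → J2 → J3, Makespan: 63


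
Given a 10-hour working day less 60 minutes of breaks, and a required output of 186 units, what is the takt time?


Available = 10×60 - 60 = 540 min
Takt time = 540 / 186
= 2.90 min/unit


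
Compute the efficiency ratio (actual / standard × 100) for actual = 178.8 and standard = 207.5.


Efficiency = (actual / standard) × 100
= (178.8 / 207.5) × 100
= 86.2%


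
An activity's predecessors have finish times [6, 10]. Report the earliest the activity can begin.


ES = max of all predecessor completion times
Predecessors: [6, 10]
ES = max(6, 10)
= 10


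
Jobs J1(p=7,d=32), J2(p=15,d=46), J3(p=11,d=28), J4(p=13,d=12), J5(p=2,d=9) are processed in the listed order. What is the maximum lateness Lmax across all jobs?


Lateness per job (L = C - d):
  J1: C=7, d=32, L=-25
  J2: C=22, d=46, L=-24
  J3: C=33, d=28, L=5
  J4: C=46, d=12, L=34
  J5: C=48, d=9, L=39
Lmax = max(-25, -24, 5, 34, 39)
= 39


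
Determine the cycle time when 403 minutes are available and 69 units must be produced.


Cycle time = available time / demand
= 403 / 69
= 5.84 min/unit


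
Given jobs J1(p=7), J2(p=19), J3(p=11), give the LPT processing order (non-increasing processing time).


LPT: sort by longest processing time first
  J2: p=19
  J3: p=11
  J1: p=7
Order: J2 → J3 → J1


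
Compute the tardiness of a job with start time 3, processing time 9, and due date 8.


Completion = start + processing = 3 + 9 = 12
Tardiness = max(0, C - d) = max(0, 12 - 8)
= max(0, 4)
= 4


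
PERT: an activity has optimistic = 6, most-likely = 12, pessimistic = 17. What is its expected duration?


te = (o + 4m + p) / 6
= (6 + 4×12 + 17) / 6
= (6 + 48 + 17) / 6
= 71 / 6
= 11.83


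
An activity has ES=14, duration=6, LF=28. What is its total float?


EF = ES + duration = 14 + 6 = 20
LS = LF - duration = 28 - 6 = 22
Total Float = LF - EF = 28 - 20
(or LS - ES = 22 - 14)
= 8


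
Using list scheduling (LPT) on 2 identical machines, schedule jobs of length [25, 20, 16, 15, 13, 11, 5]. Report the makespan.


Jobs (LPT sorted): [25, 20, 16, 15, 13, 11, 5]
Machines: 2
  J=25 → Machine 1 (load: 0+25=25)
  J=20 → Machine 2 (load: 0+20=20)
  J=16 → Machine 2 (load: 20+16=36)
  J=15 → Machine 1 (load: 25+15=40)
  J=13 → Machine 2 (load: 36+13=49)
  J=11 → Machine 1 (load: 40+11=51)
  J=5 → Machine 2 (load: 49+5=54)
Machine loads: [51, 54]
Makespan = max = 54 time units


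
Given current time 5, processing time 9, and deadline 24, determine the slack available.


Slack = due - current_time - processing
= 24 - 5 - 9
= 10


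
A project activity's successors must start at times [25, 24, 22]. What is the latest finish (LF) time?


LF = min of all successor start times
Successors start at: [25, 24, 22]
LF = min(25, 24, 22)
= 22


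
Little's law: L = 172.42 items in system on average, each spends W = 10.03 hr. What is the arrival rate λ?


Little's law: L = λW → λ = L / W
= 172.42 / 10.03
= 17.19 per hour


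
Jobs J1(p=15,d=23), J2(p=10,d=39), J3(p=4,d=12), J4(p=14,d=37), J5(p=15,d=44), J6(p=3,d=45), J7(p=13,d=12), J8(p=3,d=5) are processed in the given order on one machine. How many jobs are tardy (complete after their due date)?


Completion vs due date:
  J1: C=15, d=23 → on time
  J2: C=25, d=39 → on time
  J3: C=29, d=12 → TARDY
  J4: C=43, d=37 → TARDY
  J5: C=58, d=44 → TARDY
  J6: C=61, d=45 → TARDY
  J7: C=74, d=12 → TARDY
  J8: C=77, d=5 → TARDY
Tardy jobs: J3, J4, J5, J6, J7, J8
Count = 6


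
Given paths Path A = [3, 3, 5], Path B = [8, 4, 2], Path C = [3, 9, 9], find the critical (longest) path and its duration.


Path A: 3 + 3 + 5 = 11
Path B: 8 + 4 + 2 = 14
Path C: 3 + 9 + 9 = 21
Critical path = longest = max(11, 14, 21)
= 21 (Path C)


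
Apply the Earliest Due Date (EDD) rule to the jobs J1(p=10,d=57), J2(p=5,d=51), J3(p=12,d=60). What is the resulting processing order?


EDD: sort by earliest due date
  J2: d=51, p=5
  J1: d=57, p=10
  J3: d=60, p=12
Order: J2 → J1 → J3


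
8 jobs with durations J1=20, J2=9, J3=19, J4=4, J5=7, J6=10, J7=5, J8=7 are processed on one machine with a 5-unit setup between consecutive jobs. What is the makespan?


Makespan = Σ processing + (n-1) × setup
= (20 + 9 + 19 + 4 + 7 + 10 + 5 + 7) + (8-1)×5
= 81 + 35
= 116 time units


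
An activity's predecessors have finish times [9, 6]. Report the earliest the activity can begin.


ES = max of all predecessor completion times
Predecessors: [9, 6]
ES = max(9, 6)
= 9


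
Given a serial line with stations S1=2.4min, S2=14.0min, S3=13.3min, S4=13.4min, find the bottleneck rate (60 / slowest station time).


Bottleneck = longest station time
Station times: [2.4, 14.0, 13.3, 13.4]
Max = 14.0 min
Rate = 60 / 14.0
= 4.29 units/hour (bottleneck: 14.0min)


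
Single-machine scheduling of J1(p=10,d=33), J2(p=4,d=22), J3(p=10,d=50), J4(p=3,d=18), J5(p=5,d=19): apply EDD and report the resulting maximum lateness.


EDD order: J4 → J5 → J2 → J1 → J3
Completion and lateness:
  J4: C=3, d=18, L=3-18=-15
  J5: C=8, d=19, L=8-19=-11
  J2: C=12, d=22, L=12-22=-10
  J1: C=22, d=33, L=22-33=-11
  J3: C=32, d=50, L=32-50=-18
Lmax = max(-15, -11, -10, -11, -18)
= -10


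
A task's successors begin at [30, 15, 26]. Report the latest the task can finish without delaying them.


LF = min of all successor start times
Successors start at: [30, 15, 26]
LF = min(30, 15, 26)
= 15


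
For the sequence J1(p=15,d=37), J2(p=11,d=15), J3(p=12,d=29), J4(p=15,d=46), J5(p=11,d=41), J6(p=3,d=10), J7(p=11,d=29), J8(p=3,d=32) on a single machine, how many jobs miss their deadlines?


Completion vs due date:
  J1: C=15, d=37 → on time
  J2: C=26, d=15 → TARDY
  J3: C=38, d=29 → TARDY
  J4: C=53, d=46 → TARDY
  J5: C=64, d=41 → TARDY
  J6: C=67, d=10 → TARDY
  J7: C=78, d=29 → TARDY
  J8: C=81, d=32 → TARDY
Tardy jobs: J2, J3, J4, J5, J6, J7, J8
Count = 7


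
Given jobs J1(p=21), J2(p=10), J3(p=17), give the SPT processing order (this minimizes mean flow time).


SPT: sort by shortest processing time
  J2: p=10
  J3: p=17
  J1: p=21
Order: J2 → J3 → J1


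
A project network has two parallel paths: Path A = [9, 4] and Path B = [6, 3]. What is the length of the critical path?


Path A: 9 + 4 = 13
Path B: 6 + 3 = 9
Critical path = longest = max(13, 9)
= 13 (Path A)


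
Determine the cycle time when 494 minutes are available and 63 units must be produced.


Cycle time = available time / demand
= 494 / 63
= 7.84 min/unit


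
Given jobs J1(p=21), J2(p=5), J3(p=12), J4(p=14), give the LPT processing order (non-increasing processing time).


LPT: sort by longest processing time first
  J1: p=21
  J4: p=14
  J3: p=12
  J2: p=5
Order: J1 → J4 → J3 → J2


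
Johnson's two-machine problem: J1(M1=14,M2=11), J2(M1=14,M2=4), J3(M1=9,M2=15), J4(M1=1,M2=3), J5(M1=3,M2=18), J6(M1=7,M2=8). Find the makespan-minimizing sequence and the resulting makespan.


Johnson's rule:
Group 1 (M1≤M2, sort by M1): ['J4', 'J5', 'J6', 'J3']
Group 2 (M1>M2, sort desc M2): ['J1', 'J2']
Sequence: J4 → J5 → J6 → J3 → J1 → J2
Makespan calculation:
  J4: M1 done=1, M2 done=4
  J5: M1 done=4, M2 done=22
  J6: M1 done=11, M2 done=30
  J3: M1 done=20, M2 done=45
  J1: M1 done=34, M2 done=56
  J2: M1 done=48, M2 done=60
= Sequence: J4 → J5 → J6 → J3 → J1 → J2, Makespan: 60


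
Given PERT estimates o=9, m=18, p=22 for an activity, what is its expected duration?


te = (o + 4m + p) / 6
= (9 + 4×18 + 22) / 6
= (9 + 72 + 22) / 6
= 103 / 6
= 17.17


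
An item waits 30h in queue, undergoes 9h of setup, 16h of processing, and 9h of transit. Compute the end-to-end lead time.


Lead time = queue + setup + processing + transit
= 30 + 9 + 16 + 9
= 64 hours


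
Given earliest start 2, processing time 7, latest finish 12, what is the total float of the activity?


EF = ES + duration = 2 + 7 = 9
LS = LF - duration = 12 - 7 = 5
Total Float = LF - EF = 12 - 9
(or LS - ES = 5 - 2)
= 3


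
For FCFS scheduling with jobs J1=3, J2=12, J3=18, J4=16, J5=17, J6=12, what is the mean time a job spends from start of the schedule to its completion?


Completion times:
  J1: completes at 3
  J2: completes at 15
  J3: completes at 33
  J4: completes at 49
  J5: completes at 66
  J6: completes at 78
Sum = 244
Average = 244/6
= 40.67


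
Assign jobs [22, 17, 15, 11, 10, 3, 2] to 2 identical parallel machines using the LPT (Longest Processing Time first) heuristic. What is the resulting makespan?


Jobs (LPT sorted): [22, 17, 15, 11, 10, 3, 2]
Machines: 2
  J=22 → Machine 1 (load: 0+22=22)
  J=17 → Machine 2 (load: 0+17=17)
  J=15 → Machine 2 (load: 17+15=32)
  J=11 → Machine 1 (load: 22+11=33)
  J=10 → Machine 2 (load: 32+10=42)
  J=3 → Machine 1 (load: 33+3=36)
  J=2 → Machine 1 (load: 36+2=38)
Machine loads: [38, 42]
Makespan = max = 42 time units


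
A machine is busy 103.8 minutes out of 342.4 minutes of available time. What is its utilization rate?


Utilization = busy / total × 100
= 103.8 / 342.4 × 100
= 30.3%


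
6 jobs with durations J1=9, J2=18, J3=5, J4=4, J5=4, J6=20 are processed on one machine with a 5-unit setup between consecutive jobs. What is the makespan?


Makespan = Σ processing + (n-1) × setup
= (9 + 18 + 5 + 4 + 4 + 20) + (6-1)×5
= 60 + 25
= 85 time units


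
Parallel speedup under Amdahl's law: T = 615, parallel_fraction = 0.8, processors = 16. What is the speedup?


Amdahl's law: T_p = T × ((1-p) + p/N)
= 615 × ((1-0.8) + 0.8/16)
= 615 × (0.20 + 0.0500)
= 615 × 0.2500
= 153.75
Speedup = 615/153.75
= 4.00×


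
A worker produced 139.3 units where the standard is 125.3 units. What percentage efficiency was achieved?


Efficiency = (actual / standard) × 100
= (139.3 / 125.3) × 100
= 111.2%


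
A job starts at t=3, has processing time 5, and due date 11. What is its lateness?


Completion = 3 + 5 = 8
Lateness = C - d = 8 - 11
= -3


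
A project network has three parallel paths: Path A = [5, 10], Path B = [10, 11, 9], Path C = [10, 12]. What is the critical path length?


Path A: 5 + 10 = 15
Path B: 10 + 11 + 9 = 30
Path C: 10 + 12 = 22
Critical path = longest = max(15, 30, 22)
= 30 (Path B)


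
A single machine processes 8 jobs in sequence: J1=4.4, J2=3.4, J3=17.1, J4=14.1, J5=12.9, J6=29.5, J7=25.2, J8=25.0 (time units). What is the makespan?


Sequential makespan: sum all processing times
= 4.4 + 3.4 + 17.1 + 14.1 + 12.9 + 29.5 + 25.2 + 25.0
= 131.6 time units


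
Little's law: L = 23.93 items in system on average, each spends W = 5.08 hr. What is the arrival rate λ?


Little's law: L = λW → λ = L / W
= 23.93 / 5.08
= 4.71 per hour


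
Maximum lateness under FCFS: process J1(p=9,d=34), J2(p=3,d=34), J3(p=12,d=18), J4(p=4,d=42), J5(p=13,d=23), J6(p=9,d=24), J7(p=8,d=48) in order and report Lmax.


Lateness per job (L = C - d):
  J1: C=9, d=34, L=-25
  J2: C=12, d=34, L=-22
  J3: C=24, d=18, L=6
  J4: C=28, d=42, L=-14
  J5: C=41, d=23, L=18
  J6: C=50, d=24, L=26
  J7: C=58, d=48, L=10
Lmax = max(-25, -22, 6, -14, 18, 26, 10)
= 26


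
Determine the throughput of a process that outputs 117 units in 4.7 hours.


Throughput = units / time
= 117 / 4.7
= 24.9 units/hour


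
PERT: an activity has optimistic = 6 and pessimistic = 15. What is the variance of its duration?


σ² = ((p - o) / 6)² = (p - o)² / 36
= (15 - 6)² / 36
= 9² / 36
= 81 / 36
= 2.2500


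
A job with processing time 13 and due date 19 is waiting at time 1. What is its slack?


Slack = due - current_time - processing
= 19 - 1 - 13
= 5


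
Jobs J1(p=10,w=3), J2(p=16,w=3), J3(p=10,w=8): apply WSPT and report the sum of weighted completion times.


WSPT order (by p/w): J3 → J1 → J2
  J3: C=10, w·C=8×10=80
  J1: C=20, w·C=3×20=60
  J2: C=36, w·C=3×36=108
Σ w·C = 248
= 248


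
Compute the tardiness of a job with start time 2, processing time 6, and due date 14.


Completion = start + processing = 2 + 6 = 8
Tardiness = max(0, C - d) = max(0, 8 - 14)
= max(0, -6)
= 0


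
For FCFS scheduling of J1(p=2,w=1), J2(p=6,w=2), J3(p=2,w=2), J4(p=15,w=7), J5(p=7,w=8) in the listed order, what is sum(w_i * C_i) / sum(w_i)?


Completion times:
  J1: C=2, w×C=1×2=2
  J2: C=8, w×C=2×8=16
  J3: C=10, w×C=2×10=20
  J4: C=25, w×C=7×25=175
  J5: C=32, w×C=8×32=256
Sum w×C = 469
Sum w = 20
Weighted avg = 469/20
= 23.45


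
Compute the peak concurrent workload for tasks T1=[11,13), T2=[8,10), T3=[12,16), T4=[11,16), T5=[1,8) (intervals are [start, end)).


Check each time point for overlaps:
  t=12: 3 tasks active (T1, T3, T4)
Max concurrent = 3


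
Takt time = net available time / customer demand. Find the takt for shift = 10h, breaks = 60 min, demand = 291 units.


Available = 10×60 - 60 = 540 min
Takt time = 540 / 291
= 1.86 min/unit


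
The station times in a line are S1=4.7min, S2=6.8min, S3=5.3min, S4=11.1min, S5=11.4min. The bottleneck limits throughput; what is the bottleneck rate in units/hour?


Bottleneck = longest station time
Station times: [4.7, 6.8, 5.3, 11.1, 11.4]
Max = 11.4 min
Rate = 60 / 11.4
= 5.26 units/hour (bottleneck: 11.4min)


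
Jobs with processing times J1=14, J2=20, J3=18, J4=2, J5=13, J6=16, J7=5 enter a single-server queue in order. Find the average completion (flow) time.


Completion times:
  J1: completes at 14
  J2: completes at 34
  J3: completes at 52
  J4: completes at 54
  J5: completes at 67
  J6: completes at 83
  J7: completes at 88
Sum = 392
Average = 392/7
= 56.00


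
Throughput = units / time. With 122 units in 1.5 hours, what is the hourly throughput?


Throughput = units / time
= 122 / 1.5
= 81.3 units/hour


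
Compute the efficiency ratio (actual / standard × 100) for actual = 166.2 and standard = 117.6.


Efficiency = (actual / standard) × 100
= (166.2 / 117.6) × 100
= 141.3%


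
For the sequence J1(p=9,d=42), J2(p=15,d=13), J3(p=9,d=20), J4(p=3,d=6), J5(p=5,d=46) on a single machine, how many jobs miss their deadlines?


Completion vs due date:
  J1: C=9, d=42 → on time
  J2: C=24, d=13 → TARDY
  J3: C=33, d=20 → TARDY
  J4: C=36, d=6 → TARDY
  J5: C=41, d=46 → on time
Tardy jobs: J2, J3, J4
Count = 3


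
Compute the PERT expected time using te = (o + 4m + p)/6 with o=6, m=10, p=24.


te = (o + 4m + p) / 6
= (6 + 4×10 + 24) / 6
= (6 + 40 + 24) / 6
= 70 / 6
= 11.67


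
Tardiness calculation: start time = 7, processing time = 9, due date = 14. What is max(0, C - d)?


Completion = start + processing = 7 + 9 = 16
Tardiness = max(0, C - d) = max(0, 16 - 14)
= max(0, 2)
= 2


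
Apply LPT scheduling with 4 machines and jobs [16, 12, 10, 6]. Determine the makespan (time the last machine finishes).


Jobs (LPT sorted): [16, 12, 10, 6]
Machines: 4
  J=16 → Machine 1 (load: 0+16=16)
  J=12 → Machine 2 (load: 0+12=12)
  J=10 → Machine 3 (load: 0+10=10)
  J=6 → Machine 4 (load: 0+6=6)
Machine loads: [16, 12, 10, 6]
Makespan = max = 16 time units


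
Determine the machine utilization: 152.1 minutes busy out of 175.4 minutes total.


Utilization = busy / total × 100
= 152.1 / 175.4 × 100
= 86.7%


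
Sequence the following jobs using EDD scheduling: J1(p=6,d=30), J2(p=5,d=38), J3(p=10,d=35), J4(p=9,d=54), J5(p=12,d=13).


EDD: sort by earliest due date
  J5: d=13, p=12
  J1: d=30, p=6
  J3: d=35, p=10
  J2: d=38, p=5
  J4: d=54, p=9
Order: J5 → J1 → J3 → J2 → J4


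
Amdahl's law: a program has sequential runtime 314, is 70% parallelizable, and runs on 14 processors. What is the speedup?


Amdahl's law: T_p = T × ((1-p) + p/N)
= 314 × ((1-0.7) + 0.7/14)
= 314 × (0.30 + 0.0500)
= 314 × 0.3500
= 109.90
Speedup = 314/109.90
= 2.86×


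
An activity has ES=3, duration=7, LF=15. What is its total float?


EF = ES + duration = 3 + 7 = 10
LS = LF - duration = 15 - 7 = 8
Total Float = LF - EF = 15 - 10
(or LS - ES = 8 - 3)
= 5


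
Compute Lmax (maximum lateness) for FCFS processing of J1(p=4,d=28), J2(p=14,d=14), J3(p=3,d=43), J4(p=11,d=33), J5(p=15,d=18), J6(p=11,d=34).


Lateness per job (L = C - d):
  J1: C=4, d=28, L=-24
  J2: C=18, d=14, L=4
  J3: C=21, d=43, L=-22
  J4: C=32, d=33, L=-1
  J5: C=47, d=18, L=29
  J6: C=58, d=34, L=24
Lmax = max(-24, 4, -22, -1, 29, 24)
= 29


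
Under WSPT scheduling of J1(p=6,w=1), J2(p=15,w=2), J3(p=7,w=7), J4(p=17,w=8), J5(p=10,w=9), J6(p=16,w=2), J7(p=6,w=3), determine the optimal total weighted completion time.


WSPT order (by p/w): J3 → J5 → J7 → J4 → J1 → J2 → J6
  J3: C=7, w·C=7×7=49
  J5: C=17, w·C=9×17=153
  J7: C=23, w·C=3×23=69
  J4: C=40, w·C=8×40=320
  J1: C=46, w·C=1×46=46
  J2: C=61, w·C=2×61=122
  J6: C=77, w·C=2×77=154
Σ w·C = 913
= 913


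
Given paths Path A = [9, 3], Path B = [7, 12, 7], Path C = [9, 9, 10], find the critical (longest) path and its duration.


Path A: 9 + 3 = 12
Path B: 7 + 12 + 7 = 26
Path C: 9 + 9 + 10 = 28
Critical path = longest = max(12, 26, 28)
= 28 (Path C)


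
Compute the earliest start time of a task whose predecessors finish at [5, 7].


ES = max of all predecessor completion times
Predecessors: [5, 7]
ES = max(5, 7)
= 7


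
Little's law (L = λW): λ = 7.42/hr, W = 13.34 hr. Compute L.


Little's law: L = λ × W
= 7.42 × 13.34
= 98.98


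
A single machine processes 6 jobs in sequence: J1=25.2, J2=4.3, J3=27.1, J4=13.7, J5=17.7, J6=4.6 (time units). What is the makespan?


Sequential makespan: sum all processing times
= 25.2 + 4.3 + 27.1 + 13.7 + 17.7 + 4.6
= 92.6 time units


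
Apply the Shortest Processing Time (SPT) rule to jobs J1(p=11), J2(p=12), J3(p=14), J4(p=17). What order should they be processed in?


SPT: sort by shortest processing time
  J1: p=11
  J2: p=12
  J3: p=14
  J4: p=17
Order: J1 → J2 → J3 → J4


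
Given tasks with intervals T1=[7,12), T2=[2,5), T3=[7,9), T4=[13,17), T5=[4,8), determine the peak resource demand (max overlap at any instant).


Check each time point for overlaps:
  t=7: 3 tasks active (T1, T3, T5)
Max concurrent = 3


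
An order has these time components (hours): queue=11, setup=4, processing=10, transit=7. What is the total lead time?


Lead time = queue + setup + processing + transit
= 11 + 4 + 10 + 7
= 32 hours


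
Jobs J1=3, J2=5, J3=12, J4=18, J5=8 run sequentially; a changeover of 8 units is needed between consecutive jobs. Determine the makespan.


Makespan = Σ processing + (n-1) × setup
= (3 + 5 + 12 + 18 + 8) + (5-1)×8
= 46 + 32
= 78 time units


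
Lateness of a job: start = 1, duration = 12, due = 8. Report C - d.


Completion = 1 + 12 = 13
Lateness = C - d = 13 - 8
= 5


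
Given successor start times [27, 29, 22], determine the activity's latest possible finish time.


LF = min of all successor start times
Successors start at: [27, 29, 22]
LF = min(27, 29, 22)
= 22


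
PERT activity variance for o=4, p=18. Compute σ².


σ² = ((p - o) / 6)² = (p - o)² / 36
= (18 - 4)² / 36
= 14² / 36
= 196 / 36
= 5.4444


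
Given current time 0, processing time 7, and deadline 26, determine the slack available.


Slack = due - current_time - processing
= 26 - 0 - 7
= 19


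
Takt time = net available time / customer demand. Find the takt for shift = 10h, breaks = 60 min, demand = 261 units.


Available = 10×60 - 60 = 540 min
Takt time = 540 / 261
= 2.07 min/unit


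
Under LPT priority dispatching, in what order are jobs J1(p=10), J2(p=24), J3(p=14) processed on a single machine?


LPT: sort by longest processing time first
  J2: p=24
  J3: p=14
  J1: p=10
Order: J2 → J3 → J1


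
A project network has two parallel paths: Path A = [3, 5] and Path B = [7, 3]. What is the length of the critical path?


Path A: 3 + 5 = 8
Path B: 7 + 3 = 10
Critical path = longest = max(8, 10)
= 10 (Path B)


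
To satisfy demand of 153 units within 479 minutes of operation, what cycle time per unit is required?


Cycle time = available time / demand
= 479 / 153
= 3.13 min/unit


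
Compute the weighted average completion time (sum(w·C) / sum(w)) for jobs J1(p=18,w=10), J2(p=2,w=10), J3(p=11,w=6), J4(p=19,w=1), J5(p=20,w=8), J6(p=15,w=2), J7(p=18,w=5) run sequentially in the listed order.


Completion times:
  J1: C=18, w×C=10×18=180
  J2: C=20, w×C=10×20=200
  J3: C=31, w×C=6×31=186
  J4: C=50, w×C=1×50=50
  J5: C=70, w×C=8×70=560
  J6: C=85, w×C=2×85=170
  J7: C=103, w×C=5×103=515
Sum w×C = 1861
Sum w = 42
Weighted avg = 1861/42
= 44.31


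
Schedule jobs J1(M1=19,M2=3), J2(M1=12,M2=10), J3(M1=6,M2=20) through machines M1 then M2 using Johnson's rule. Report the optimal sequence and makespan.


Johnson's rule:
Group 1 (M1≤M2, sort by M1): ['J3']
Group 2 (M1>M2, sort desc M2): ['J2', 'J1']
Sequence: J3 → J2 → J1
Makespan calculation:
  J3: M1 done=6, M2 done=26
  J2: M1 done=18, M2 done=36
  J1: M1 done=37, M2 done=40
= Sequence: J3 → J2 → J1, Makespan: 40


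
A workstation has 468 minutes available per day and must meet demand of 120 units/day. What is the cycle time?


Cycle time = available time / demand
= 468 / 120
= 3.90 min/unit


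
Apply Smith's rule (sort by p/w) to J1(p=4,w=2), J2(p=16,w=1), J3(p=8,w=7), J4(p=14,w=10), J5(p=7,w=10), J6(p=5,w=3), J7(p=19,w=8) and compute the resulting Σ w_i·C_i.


WSPT order (by p/w): J5 → J3 → J4 → J6 → J1 → J7 → J2
  J5: C=7, w·C=10×7=70
  J3: C=15, w·C=7×15=105
  J4: C=29, w·C=10×29=290
  J6: C=34, w·C=3×34=102
  J1: C=38, w·C=2×38=76
  J7: C=57, w·C=8×57=456
  J2: C=73, w·C=1×73=73
Σ w·C = 1172
= 1172


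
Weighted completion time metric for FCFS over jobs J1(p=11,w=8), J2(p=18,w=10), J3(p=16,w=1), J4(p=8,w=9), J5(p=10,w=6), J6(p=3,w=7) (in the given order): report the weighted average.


Completion times:
  J1: C=11, w×C=8×11=88
  J2: C=29, w×C=10×29=290
  J3: C=45, w×C=1×45=45
  J4: C=53, w×C=9×53=477
  J5: C=63, w×C=6×63=378
  J6: C=66, w×C=7×66=462
Sum w×C = 1740
Sum w = 41
Weighted avg = 1740/41
= 42.44


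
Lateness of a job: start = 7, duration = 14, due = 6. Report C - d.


Completion = 7 + 14 = 21
Lateness = C - d = 21 - 6
= 15


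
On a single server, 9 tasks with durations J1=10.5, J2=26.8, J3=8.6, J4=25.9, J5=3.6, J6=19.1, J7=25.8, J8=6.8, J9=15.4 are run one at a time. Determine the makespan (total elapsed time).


Sequential makespan: sum all processing times
= 10.5 + 26.8 + 8.6 + 25.9 + 3.6 + 19.1 + 25.8 + 6.8 + 15.4
= 142.5 time units


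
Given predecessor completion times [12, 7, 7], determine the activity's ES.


ES = max of all predecessor completion times
Predecessors: [12, 7, 7]
ES = max(12, 7, 7)
= 12


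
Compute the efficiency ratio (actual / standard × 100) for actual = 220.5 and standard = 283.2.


Efficiency = (actual / standard) × 100
= (220.5 / 283.2) × 100
= 77.9%


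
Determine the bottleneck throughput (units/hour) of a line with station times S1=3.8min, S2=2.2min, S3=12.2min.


Bottleneck = longest station time
Station times: [3.8, 2.2, 12.2]
Max = 12.2 min
Rate = 60 / 12.2
= 4.92 units/hour (bottleneck: 12.2min)


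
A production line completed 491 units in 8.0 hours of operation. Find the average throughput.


Throughput = units / time
= 491 / 8.0
= 61.4 units/hour


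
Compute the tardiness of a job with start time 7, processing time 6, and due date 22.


Completion = start + processing = 7 + 6 = 13
Tardiness = max(0, C - d) = max(0, 13 - 22)
= max(0, -9)
= 0


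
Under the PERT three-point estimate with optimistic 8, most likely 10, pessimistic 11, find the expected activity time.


te = (o + 4m + p) / 6
= (8 + 4×10 + 11) / 6
= (8 + 40 + 11) / 6
= 59 / 6
= 9.83


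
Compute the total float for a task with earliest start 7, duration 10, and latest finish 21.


EF = ES + duration = 7 + 10 = 17
LS = LF - duration = 21 - 10 = 11
Total Float = LF - EF = 21 - 17
(or LS - ES = 11 - 7)
= 4


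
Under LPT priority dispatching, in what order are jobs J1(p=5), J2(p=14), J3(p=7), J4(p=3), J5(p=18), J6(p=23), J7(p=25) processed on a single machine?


LPT: sort by longest processing time first
  J7: p=25
  J6: p=23
  J5: p=18
  J2: p=14
  J3: p=7
  J1: p=5
  J4: p=3
Order: J7 → J6 → J5 → J2 → J3 → J1 → J4


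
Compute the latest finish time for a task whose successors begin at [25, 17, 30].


LF = min of all successor start times
Successors start at: [25, 17, 30]
LF = min(25, 17, 30)
= 17


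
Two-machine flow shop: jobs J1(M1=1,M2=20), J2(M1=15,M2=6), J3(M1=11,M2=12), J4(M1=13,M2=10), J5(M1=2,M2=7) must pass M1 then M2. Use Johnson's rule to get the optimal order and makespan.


Johnson's rule:
Group 1 (M1≤M2, sort by M1): ['J1', 'J5', 'J3']
Group 2 (M1>M2, sort desc M2): ['J4', 'J2']
Sequence: J1 → J5 → J3 → J4 → J2
Makespan calculation:
  J1: M1 done=1, M2 done=21
  J5: M1 done=3, M2 done=28
  J3: M1 done=14, M2 done=40
  J4: M1 done=27, M2 done=50
  J2: M1 done=42, M2 done=56
= Sequence: J1 → J5 → J3 → J4 → J2, Makespan: 56


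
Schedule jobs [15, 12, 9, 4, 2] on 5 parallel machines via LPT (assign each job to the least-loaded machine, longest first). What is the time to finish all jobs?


Jobs (LPT sorted): [15, 12, 9, 4, 2]
Machines: 5
  J=15 → Machine 1 (load: 0+15=15)
  J=12 → Machine 2 (load: 0+12=12)
  J=9 → Machine 3 (load: 0+9=9)
  J=4 → Machine 4 (load: 0+4=4)
  J=2 → Machine 5 (load: 0+2=2)
Machine loads: [15, 12, 9, 4, 2]
Makespan = max = 15 time units


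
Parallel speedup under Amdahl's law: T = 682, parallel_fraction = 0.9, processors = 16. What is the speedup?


Amdahl's law: T_p = T × ((1-p) + p/N)
= 682 × ((1-0.9) + 0.9/16)
= 682 × (0.10 + 0.0563)
= 682 × 0.1562
= 106.56
Speedup = 682/106.56
= 6.40×


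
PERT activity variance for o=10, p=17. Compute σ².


σ² = ((p - o) / 6)² = (p - o)² / 36
= (17 - 10)² / 36
= 7² / 36
= 49 / 36
= 1.3611


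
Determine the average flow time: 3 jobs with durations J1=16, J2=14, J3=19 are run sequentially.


Completion times:
  J1: completes at 16
  J2: completes at 30
  J3: completes at 49
Sum = 95
Average = 95/3
= 31.67


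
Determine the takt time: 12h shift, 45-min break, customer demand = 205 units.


Available = 12×60 - 45 = 675 min
Takt time = 675 / 205
= 3.29 min/unit


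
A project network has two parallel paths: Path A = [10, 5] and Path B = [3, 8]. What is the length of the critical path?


Path A: 10 + 5 = 15
Path B: 3 + 8 = 11
Critical path = longest = max(15, 11)
= 15 (Path A)


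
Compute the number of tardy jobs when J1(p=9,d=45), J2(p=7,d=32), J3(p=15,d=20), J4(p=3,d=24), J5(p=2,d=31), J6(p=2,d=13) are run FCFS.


Completion vs due date:
  J1: C=9, d=45 → on time
  J2: C=16, d=32 → on time
  J3: C=31, d=20 → TARDY
  J4: C=34, d=24 → TARDY
  J5: C=36, d=31 → TARDY
  J6: C=38, d=13 → TARDY
Tardy jobs: J3, J4, J5, J6
Count = 4


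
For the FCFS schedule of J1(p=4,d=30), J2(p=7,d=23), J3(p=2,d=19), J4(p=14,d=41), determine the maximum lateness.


Lateness per job (L = C - d):
  J1: C=4, d=30, L=-26
  J2: C=11, d=23, L=-12
  J3: C=13, d=19, L=-6
  J4: C=27, d=41, L=-14
Lmax = max(-26, -12, -6, -14)
= -6


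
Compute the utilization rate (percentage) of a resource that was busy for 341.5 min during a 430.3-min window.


Utilization = busy / total × 100
= 341.5 / 430.3 × 100
= 79.4%


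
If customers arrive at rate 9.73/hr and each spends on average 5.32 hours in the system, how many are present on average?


Little's law: L = λ × W
= 9.73 × 5.32
= 51.76


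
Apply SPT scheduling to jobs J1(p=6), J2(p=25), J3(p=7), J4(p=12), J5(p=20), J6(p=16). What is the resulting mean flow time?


SPT order: J1 → J3 → J4 → J6 → J5 → J2
Completion times:
  J1: C=6
  J3: C=13
  J4: C=25
  J6: C=41
  J5: C=61
  J2: C=86
Sum = 232, n = 6
Mean flow = 232/6
= 38.67


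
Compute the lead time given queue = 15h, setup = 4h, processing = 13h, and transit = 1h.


Lead time = queue + setup + processing + transit
= 15 + 4 + 13 + 1
= 33 hours


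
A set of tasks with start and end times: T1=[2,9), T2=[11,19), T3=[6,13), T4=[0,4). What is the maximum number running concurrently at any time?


Check each time point for overlaps:
  t=2: 2 tasks active (T1, T4)
Max concurrent = 2


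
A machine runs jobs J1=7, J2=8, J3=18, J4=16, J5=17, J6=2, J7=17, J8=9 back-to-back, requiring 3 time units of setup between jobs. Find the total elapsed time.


Makespan = Σ processing + (n-1) × setup
= (7 + 8 + 18 + 16 + 17 + 2 + 17 + 9) + (8-1)×3
= 94 + 21
= 115 time units
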